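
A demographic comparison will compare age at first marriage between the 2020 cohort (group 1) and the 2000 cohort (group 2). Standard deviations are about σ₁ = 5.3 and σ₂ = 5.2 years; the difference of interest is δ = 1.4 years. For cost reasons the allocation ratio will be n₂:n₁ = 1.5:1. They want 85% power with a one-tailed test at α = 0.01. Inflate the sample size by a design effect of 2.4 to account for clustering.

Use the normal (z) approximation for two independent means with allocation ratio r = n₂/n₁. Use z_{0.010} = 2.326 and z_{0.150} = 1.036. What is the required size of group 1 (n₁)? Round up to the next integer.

n₁ = (z_α + z_β)² · (σ₁² + σ₂²/r) / δ²
   = (2.326 + 1.036)² · (5.3² + 5.2²/1.5) / 1.4²
   = 11.3030 · (28.09 + 18.0267) / 1.96
   = 11.3030 · 46.1167 / 1.96
   = 265.95
Design effect: 2.4 × 265.95 = 638.28.
Round up → n₁ = 639; n₂ = r·n₁ = 1.5 × 639 = 959.

n₁ = 639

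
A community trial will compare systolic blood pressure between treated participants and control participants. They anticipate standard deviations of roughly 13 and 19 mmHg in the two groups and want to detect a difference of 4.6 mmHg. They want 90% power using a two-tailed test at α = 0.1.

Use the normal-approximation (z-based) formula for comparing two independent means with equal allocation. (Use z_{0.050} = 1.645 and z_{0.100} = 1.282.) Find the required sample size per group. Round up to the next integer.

n = (z_{α/2} + z_β)² · (σ₁² + σ₂²) / δ²
  = (1.645 + 1.282)² · (13² + 19² = 530) / 4.6²
  = 8.5673 · 530 / 21.16
  = 214.59
Round up → n = 215 per group.

n = 215 per group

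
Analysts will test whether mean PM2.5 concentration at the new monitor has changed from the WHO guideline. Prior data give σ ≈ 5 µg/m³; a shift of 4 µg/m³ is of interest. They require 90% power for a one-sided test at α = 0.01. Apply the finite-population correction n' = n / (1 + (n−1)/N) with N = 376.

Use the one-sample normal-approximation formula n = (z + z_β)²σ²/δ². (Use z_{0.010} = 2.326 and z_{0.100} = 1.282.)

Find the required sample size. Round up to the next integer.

n = (z_α + z_β)² · σ² / δ²
  = (2.326 + 1.282)² · 5² / 4²
  = 13.0177 · 25 / 16
  = 20.34
Finite-population correction (N = 376): 20.34 / (1 + (20.34 − 1)/376) = 19.35.
Round up → n = 20.

n = 20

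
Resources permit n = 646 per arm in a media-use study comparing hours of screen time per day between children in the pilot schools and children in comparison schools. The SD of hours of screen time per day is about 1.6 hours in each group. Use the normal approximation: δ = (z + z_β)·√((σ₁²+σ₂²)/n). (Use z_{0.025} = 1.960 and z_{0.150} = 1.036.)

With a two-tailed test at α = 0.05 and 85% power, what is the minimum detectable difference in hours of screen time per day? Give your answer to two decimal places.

δ = (z_{α/2} + z_β) · √((σ₁²+σ₂²)/n)
  = (1.960 + 1.036) · √(5.12/646)
  = 2.996 · √0.00793
  = 2.996 · 0.0890
  = 0.2667

Minimum detectable difference ≈ 0.27 hours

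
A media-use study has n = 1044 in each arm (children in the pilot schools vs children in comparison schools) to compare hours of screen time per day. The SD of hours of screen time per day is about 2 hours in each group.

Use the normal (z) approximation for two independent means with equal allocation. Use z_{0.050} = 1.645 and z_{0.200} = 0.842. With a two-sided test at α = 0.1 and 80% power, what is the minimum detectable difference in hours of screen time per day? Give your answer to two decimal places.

δ = (z_{α/2} + z_β) · √((σ₁²+σ₂²)/n)
  = (1.645 + 0.842) · √(8/1044)
  = 2.487 · √0.00766
  = 2.487 · 0.0875
  = 0.2177

Minimum detectable difference ≈ 0.22 hours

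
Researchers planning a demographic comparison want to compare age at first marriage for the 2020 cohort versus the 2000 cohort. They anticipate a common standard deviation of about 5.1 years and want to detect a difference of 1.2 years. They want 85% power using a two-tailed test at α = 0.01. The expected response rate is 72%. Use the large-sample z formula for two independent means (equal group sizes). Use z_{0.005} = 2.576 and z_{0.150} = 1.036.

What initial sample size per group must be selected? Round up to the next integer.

n = (z_{α/2} + z_β)² · (σ₁² + σ₂²) / δ²
  = (2.576 + 1.036)² · (2·5.1² = 52.02) / 1.2²
  = 13.0465 · 52.02 / 1.44
  = 471.31
Adjust for 72% response: 471.31 / 0.72 = 654.59.
Round up → n = 655 per group.

n = 655 per group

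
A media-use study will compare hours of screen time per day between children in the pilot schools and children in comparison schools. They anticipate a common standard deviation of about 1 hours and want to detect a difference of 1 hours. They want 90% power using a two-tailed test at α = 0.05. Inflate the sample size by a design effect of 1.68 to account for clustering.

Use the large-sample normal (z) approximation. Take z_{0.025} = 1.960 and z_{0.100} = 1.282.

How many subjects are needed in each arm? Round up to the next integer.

n = (z_{α/2} + z_β)² · (σ₁² + σ₂²) / δ²
  = (1.960 + 1.282)² · (2·1² = 2) / 1²
  = 10.5106 · 2 / 1
  = 21.02
Design effect: 1.68 × 21.02 = 35.32.
Round up → n = 36 per group.

n = 36 per group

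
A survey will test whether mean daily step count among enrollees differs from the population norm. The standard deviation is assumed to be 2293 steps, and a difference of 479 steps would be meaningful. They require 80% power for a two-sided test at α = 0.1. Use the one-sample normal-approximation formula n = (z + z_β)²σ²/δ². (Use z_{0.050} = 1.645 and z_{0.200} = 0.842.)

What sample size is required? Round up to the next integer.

n = (z_{α/2} + z_β)² · σ² / δ²
  = (1.645 + 0.842)² · 2293² / 479²
  = 6.1852 · 5257849 / 229441
  = 141.74
Round up → n = 142.

n = 142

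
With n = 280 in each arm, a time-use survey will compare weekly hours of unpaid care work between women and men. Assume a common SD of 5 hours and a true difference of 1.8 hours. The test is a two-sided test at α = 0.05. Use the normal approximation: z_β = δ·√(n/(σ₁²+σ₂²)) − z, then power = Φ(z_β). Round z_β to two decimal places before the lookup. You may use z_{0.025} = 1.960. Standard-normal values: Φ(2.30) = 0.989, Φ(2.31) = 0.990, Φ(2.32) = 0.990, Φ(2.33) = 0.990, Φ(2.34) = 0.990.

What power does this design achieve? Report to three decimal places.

z_β = δ·√(n/(σ₁²+σ₂²)) − z_{α/2}
    = 1.8 · √(280/50) − 1.960
    = 1.8 · 2.36643 − 1.960
    = 4.2596 − 1.960 = 2.2996 → 2.30
Power = Φ(2.30) = 0.989.

Power ≈ 0.989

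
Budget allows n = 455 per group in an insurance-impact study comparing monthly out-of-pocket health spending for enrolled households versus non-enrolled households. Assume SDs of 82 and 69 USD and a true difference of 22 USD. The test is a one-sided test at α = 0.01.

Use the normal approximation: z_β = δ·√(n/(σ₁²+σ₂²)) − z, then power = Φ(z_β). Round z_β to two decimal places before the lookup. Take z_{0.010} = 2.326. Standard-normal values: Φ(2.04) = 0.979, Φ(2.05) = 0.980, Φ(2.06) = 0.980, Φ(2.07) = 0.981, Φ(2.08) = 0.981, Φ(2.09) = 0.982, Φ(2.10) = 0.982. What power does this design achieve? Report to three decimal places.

z_β = δ·√(n/(σ₁²+σ₂²)) − z_α
    = 22 · √(455/11485) − 2.326
    = 22 · 0.19904 − 2.326
    = 4.3789 − 2.326 = 2.0529 → 2.05
Power = Φ(2.05) = 0.980.

Power ≈ 0.980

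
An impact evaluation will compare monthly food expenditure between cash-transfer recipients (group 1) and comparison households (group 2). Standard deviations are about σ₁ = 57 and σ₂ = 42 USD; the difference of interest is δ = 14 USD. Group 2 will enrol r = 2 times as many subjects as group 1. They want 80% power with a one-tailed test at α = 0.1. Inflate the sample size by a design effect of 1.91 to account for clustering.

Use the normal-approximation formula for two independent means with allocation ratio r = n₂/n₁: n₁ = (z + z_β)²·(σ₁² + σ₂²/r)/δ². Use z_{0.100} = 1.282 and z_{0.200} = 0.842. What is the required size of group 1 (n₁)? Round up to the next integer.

n₁ = (z_α + z_β)² · (σ₁² + σ₂²/r) / δ²
   = (1.282 + 0.842)² · (57² + 42²/2) / 14²
   = 4.5114 · (3249 + 882) / 196
   = 4.5114 · 4131 / 196
   = 95.08
Design effect: 1.91 × 95.08 = 181.61.
Round up → n₁ = 182; n₂ = r·n₁ = 2 × 182 = 364.

n₁ = 182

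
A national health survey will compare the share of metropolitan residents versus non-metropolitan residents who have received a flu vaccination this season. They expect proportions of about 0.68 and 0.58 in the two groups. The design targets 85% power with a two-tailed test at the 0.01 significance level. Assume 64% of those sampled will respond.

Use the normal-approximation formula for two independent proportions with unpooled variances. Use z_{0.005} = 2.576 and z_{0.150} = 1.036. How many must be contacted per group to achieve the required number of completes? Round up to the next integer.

n = 941 per group

n = (z_{α/2} + z_β)² · [p₁(1−p₁) + p₂(1−p₂)] / (p₁ − p₂)²
  = (2.576 + 1.036)² · (0.68·0.32 + 0.58·0.42) / (0.10)²
  = (3.612)² · (0.2176 + 0.2436) / 0.0100
  = 13.0465 · 0.4612 / 0.0100
  = 601.71
Adjust for 64% response: 601.71 / 0.64 = 940.17.
Round up → n = 941 per group.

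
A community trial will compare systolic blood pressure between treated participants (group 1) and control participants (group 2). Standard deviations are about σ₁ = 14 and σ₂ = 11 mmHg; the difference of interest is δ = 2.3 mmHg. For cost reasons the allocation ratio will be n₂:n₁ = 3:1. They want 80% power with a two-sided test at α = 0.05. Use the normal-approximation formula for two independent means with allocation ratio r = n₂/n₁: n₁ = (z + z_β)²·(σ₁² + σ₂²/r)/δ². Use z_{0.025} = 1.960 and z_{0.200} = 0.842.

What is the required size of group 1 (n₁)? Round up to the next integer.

n₁ = (z_{α/2} + z_β)² · (σ₁² + σ₂²/r) / δ²
   = (1.960 + 0.842)² · (14² + 11²/3) / 2.3²
   = 7.8512 · (196 + 40.3333) / 5.29
   = 7.8512 · 236.3333 / 5.29
   = 350.76
Round up → n₁ = 351; n₂ = r·n₁ = 3 × 351 = 1053.

n₁ = 351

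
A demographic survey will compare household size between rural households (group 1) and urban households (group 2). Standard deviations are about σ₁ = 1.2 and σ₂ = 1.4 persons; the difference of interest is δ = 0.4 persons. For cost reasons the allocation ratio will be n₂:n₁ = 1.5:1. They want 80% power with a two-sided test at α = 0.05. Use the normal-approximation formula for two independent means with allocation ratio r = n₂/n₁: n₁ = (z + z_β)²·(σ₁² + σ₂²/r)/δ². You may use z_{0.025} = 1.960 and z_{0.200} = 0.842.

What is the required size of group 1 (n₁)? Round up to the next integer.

n₁ = 135

n₁ = (z_{α/2} + z_β)² · (σ₁² + σ₂²/r) / δ²
   = (1.960 + 0.842)² · (1.2² + 1.4²/1.5) / 0.4²
   = 7.8512 · (1.44 + 1.3067) / 0.16
   = 7.8512 · 2.7467 / 0.16
   = 134.78
Round up → n₁ = 135; n₂ = r·n₁ = 1.5 × 135 = 203.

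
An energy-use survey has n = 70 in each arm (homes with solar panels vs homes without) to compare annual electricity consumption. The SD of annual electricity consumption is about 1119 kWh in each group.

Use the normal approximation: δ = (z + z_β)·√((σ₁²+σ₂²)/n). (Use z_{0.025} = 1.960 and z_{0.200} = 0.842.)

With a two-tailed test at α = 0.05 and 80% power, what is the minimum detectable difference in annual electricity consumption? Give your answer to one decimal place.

δ = (z_{α/2} + z_β) · √((σ₁²+σ₂²)/n)
  = (1.960 + 0.842) · √(2504322/70)
  = 2.802 · √35776.0
  = 2.802 · 189.1455
  = 529.9858

Minimum detectable difference ≈ 530.0 kWh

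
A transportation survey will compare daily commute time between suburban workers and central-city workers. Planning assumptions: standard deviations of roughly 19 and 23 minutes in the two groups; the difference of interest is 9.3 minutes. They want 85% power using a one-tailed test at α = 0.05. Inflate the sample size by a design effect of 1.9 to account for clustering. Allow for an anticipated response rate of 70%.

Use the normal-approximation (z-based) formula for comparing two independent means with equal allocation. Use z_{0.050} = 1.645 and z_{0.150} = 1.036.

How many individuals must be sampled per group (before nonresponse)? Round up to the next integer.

n = (z_α + z_β)² · (σ₁² + σ₂²) / δ²
  = (1.645 + 1.036)² · (19² + 23² = 890) / 9.3²
  = 7.1878 · 890 / 86.49
  = 73.96
Design effect: 1.9 × 73.96 = 140.53.
Adjust for 70% response: 140.53 / 0.70 = 200.76.
Round up → n = 201 per group.

n = 201 per group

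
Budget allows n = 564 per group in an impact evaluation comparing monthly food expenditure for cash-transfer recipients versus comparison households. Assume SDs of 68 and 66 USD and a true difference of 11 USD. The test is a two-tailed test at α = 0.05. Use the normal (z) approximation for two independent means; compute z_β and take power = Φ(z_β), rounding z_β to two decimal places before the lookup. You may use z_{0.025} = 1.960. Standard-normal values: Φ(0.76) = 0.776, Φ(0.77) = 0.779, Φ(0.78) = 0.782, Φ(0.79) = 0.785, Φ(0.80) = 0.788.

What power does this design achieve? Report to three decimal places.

z_β = δ·√(n/(σ₁²+σ₂²)) − z_{α/2}
    = 11 · √(564/8980) − 1.960
    = 11 · 0.25061 − 1.960
    = 2.7567 − 1.960 = 0.7967 → 0.80
Power = Φ(0.80) = 0.788.

Power ≈ 0.788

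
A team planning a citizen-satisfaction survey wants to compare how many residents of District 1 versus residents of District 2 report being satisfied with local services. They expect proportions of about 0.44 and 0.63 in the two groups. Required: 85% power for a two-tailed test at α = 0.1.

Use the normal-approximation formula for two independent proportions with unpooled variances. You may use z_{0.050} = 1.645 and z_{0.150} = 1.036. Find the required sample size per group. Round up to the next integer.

n = 96 per group

n = (z_{α/2} + z_β)² · [p₁(1−p₁) + p₂(1−p₂)] / (p₁ − p₂)²
  = (1.645 + 1.036)² · (0.44·0.56 + 0.63·0.37) / (-0.19)²
  = (2.681)² · (0.2464 + 0.2331) / 0.0361
  = 7.1878 · 0.4795 / 0.0361
  = 95.47
Round up → n = 96 per group.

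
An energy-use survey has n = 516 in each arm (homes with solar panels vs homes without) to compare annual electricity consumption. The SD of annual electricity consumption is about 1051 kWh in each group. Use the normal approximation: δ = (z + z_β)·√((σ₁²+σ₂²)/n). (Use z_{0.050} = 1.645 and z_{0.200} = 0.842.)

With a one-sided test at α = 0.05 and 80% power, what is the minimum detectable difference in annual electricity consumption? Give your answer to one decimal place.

δ = (z_α + z_β) · √((σ₁²+σ₂²)/n)
  = (1.645 + 0.842) · √(2209202/516)
  = 2.487 · √4281.4
  = 2.487 · 65.4324
  = 162.7304

Minimum detectable difference ≈ 162.7 kWh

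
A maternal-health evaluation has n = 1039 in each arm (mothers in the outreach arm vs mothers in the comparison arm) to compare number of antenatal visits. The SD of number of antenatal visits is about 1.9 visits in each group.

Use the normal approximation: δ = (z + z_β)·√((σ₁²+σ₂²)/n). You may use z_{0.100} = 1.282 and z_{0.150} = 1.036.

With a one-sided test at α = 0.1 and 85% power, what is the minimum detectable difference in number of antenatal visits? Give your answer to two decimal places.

δ = (z_α + z_β) · √((σ₁²+σ₂²)/n)
  = (1.282 + 1.036) · √(7.22/1039)
  = 2.318 · √0.00695
  = 2.318 · 0.0834
  = 0.1932

Minimum detectable difference ≈ 0.19 visits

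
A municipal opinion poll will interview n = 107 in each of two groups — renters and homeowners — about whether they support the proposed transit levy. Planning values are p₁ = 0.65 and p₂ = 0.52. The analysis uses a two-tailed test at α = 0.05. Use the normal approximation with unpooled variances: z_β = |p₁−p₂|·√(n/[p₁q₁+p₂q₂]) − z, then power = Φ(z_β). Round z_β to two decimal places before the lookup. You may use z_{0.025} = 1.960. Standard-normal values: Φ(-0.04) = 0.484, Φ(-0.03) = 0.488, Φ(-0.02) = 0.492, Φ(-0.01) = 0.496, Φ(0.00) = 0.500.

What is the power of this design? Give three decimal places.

Power ≈ 0.496

z_β = |p₁−p₂|·√(n/[p₁q₁+p₂q₂]) − z_{α/2}
    = 0.13 · √(107/0.4771) − 1.960
    = 0.13 · 14.9757 − 1.960
    = 1.9468 − 1.960 = -0.0132 → -0.01
Power = Φ(-0.01) = 0.496.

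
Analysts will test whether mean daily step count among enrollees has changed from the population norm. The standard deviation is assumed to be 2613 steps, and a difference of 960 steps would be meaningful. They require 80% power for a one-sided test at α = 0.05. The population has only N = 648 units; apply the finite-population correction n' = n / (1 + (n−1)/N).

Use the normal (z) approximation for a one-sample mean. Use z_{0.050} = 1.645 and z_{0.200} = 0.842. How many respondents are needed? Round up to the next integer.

n = (z_α + z_β)² · σ² / δ²
  = (1.645 + 0.842)² · 2613² / 960²
  = 6.1852 · 6827769 / 921600
  = 45.82
Finite-population correction (N = 648): 45.82 / (1 + (45.82 − 1)/648) = 42.86.
Round up → n = 43.

n = 43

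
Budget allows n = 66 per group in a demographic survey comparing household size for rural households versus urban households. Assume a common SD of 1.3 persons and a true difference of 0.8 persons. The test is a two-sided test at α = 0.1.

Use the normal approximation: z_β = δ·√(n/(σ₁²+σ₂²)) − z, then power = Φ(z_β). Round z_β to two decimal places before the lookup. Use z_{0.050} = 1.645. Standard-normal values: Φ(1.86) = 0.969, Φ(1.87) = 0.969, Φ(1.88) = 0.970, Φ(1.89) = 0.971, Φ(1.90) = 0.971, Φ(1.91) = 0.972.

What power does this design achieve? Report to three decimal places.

z_β = δ·√(n/(σ₁²+σ₂²)) − z_{α/2}
    = 0.8 · √(66/3.38) − 1.645
    = 0.8 · 4.41889 − 1.645
    = 3.5351 − 1.645 = 1.8901 → 1.89
Power = Φ(1.89) = 0.971.

Power ≈ 0.971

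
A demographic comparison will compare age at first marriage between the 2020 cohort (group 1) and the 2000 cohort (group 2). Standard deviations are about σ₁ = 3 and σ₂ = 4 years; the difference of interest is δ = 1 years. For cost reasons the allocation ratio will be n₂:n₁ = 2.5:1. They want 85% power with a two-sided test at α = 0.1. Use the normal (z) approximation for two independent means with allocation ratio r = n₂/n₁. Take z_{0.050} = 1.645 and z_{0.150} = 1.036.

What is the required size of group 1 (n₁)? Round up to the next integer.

n₁ = 111

n₁ = (z_{α/2} + z_β)² · (σ₁² + σ₂²/r) / δ²
   = (1.645 + 1.036)² · (3² + 4²/2.5) / 1²
   = 7.1878 · (9 + 6.4) / 1
   = 7.1878 · 15.4 / 1
   = 110.69
Round up → n₁ = 111; n₂ = r·n₁ = 2.5 × 111 = 278.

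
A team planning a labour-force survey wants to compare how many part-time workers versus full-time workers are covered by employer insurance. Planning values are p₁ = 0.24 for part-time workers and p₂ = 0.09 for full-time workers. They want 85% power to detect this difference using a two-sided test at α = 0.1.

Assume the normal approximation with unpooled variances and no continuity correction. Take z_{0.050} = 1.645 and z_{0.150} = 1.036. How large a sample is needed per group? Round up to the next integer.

n = 85 per group

n = (z_{α/2} + z_β)² · [p₁(1−p₁) + p₂(1−p₂)] / (p₁ − p₂)²
  = (1.645 + 1.036)² · (0.24·0.76 + 0.09·0.91) / (0.15)²
  = (2.681)² · (0.1824 + 0.0819) / 0.0225
  = 7.1878 · 0.2643 / 0.0225
  = 84.43
Round up → n = 85 per group.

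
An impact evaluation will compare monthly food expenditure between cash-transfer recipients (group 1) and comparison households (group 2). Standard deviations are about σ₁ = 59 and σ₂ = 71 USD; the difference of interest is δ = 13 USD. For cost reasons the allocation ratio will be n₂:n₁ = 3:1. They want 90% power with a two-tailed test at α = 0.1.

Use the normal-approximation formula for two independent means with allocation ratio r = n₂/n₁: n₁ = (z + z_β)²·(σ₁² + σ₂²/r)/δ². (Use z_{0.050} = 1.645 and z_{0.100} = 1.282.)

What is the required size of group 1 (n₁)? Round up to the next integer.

n₁ = 262

n₁ = (z_{α/2} + z_β)² · (σ₁² + σ₂²/r) / δ²
   = (1.645 + 1.282)² · (59² + 71²/3) / 13²
   = 8.5673 · (3481 + 1680.3) / 169
   = 8.5673 · 5161.3 / 169
   = 261.65
Round up → n₁ = 262; n₂ = r·n₁ = 3 × 262 = 786.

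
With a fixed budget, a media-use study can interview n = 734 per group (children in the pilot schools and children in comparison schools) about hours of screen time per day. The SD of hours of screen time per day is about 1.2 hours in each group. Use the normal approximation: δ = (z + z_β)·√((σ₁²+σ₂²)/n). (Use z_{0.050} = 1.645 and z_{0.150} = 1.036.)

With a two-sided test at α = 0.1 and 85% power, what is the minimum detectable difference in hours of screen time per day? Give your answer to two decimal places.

δ = (z_{α/2} + z_β) · √((σ₁²+σ₂²)/n)
  = (1.645 + 1.036) · √(2.88/734)
  = 2.681 · √0.00392
  = 2.681 · 0.0626
  = 0.1679

Minimum detectable difference ≈ 0.17 hours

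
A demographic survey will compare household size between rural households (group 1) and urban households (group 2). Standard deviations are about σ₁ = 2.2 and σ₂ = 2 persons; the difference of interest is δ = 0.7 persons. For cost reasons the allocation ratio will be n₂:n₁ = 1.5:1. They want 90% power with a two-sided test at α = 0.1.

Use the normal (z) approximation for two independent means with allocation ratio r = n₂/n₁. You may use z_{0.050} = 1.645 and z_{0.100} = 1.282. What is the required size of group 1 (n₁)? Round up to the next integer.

n₁ = 132

n₁ = (z_{α/2} + z_β)² · (σ₁² + σ₂²/r) / δ²
   = (1.645 + 1.282)² · (2.2² + 2²/1.5) / 0.7²
   = 8.5673 · (4.84 + 2.6667) / 0.49
   = 8.5673 · 7.5067 / 0.49
   = 131.25
Round up → n₁ = 132; n₂ = r·n₁ = 1.5 × 132 = 198.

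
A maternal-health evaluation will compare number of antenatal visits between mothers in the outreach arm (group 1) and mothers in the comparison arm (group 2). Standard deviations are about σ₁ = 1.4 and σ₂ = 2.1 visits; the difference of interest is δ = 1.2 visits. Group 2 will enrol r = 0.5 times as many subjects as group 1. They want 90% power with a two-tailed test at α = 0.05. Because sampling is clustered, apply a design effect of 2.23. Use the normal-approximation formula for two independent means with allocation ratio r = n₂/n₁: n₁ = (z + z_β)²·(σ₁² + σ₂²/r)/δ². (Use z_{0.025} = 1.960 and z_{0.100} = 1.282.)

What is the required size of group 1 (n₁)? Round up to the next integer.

n₁ = 176

n₁ = (z_{α/2} + z_β)² · (σ₁² + σ₂²/r) / δ²
   = (1.960 + 1.282)² · (1.4² + 2.1²/0.5) / 1.2²
   = 10.5106 · (1.96 + 8.82) / 1.44
   = 10.5106 · 10.78 / 1.44
   = 78.68
Design effect: 2.23 × 78.68 = 175.46.
Round up → n₁ = 176; n₂ = r·n₁ = 0.5 × 176 = 88.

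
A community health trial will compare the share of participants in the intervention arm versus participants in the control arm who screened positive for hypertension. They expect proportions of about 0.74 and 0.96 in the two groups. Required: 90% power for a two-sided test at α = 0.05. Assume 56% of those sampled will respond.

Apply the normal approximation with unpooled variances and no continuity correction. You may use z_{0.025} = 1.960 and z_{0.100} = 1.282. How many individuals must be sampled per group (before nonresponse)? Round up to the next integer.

n = (z_{α/2} + z_β)² · [p₁(1−p₁) + p₂(1−p₂)] / (p₁ − p₂)²
  = (1.960 + 1.282)² · (0.74·0.26 + 0.96·0.04) / (-0.22)²
  = (3.242)² · (0.1924 + 0.0384) / 0.0484
  = 10.5106 · 0.2308 / 0.0484
  = 50.12
Adjust for 56% response: 50.12 / 0.56 = 89.50.
Round up → n = 90 per group.

n = 90 per group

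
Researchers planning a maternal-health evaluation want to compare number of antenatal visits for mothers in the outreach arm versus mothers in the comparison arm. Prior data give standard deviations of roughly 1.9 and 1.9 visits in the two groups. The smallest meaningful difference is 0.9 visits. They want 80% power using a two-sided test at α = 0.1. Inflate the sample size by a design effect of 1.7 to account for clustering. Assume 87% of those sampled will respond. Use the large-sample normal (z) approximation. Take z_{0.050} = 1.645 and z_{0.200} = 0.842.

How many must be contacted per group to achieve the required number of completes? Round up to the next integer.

n = (z_{α/2} + z_β)² · (σ₁² + σ₂²) / δ²
  = (1.645 + 0.842)² · (1.9² + 1.9² = 7.22) / 0.9²
  = 6.1852 · 7.22 / 0.81
  = 55.13
Design effect: 1.7 × 55.13 = 93.72.
Adjust for 87% response: 93.72 / 0.87 = 107.73.
Round up → n = 108 per group.

n = 108 per group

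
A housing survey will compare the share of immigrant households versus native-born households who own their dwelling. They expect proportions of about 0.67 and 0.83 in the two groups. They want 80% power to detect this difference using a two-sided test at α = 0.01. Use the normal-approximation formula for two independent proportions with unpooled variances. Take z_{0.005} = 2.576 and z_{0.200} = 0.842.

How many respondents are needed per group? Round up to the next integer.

n = 166 per group

n = (z_{α/2} + z_β)² · [p₁(1−p₁) + p₂(1−p₂)] / (p₁ − p₂)²
  = (2.576 + 0.842)² · (0.67·0.33 + 0.83·0.17) / (-0.16)²
  = (3.418)² · (0.2211 + 0.1411) / 0.0256
  = 11.6827 · 0.3622 / 0.0256
  = 165.29
Round up → n = 166 per group.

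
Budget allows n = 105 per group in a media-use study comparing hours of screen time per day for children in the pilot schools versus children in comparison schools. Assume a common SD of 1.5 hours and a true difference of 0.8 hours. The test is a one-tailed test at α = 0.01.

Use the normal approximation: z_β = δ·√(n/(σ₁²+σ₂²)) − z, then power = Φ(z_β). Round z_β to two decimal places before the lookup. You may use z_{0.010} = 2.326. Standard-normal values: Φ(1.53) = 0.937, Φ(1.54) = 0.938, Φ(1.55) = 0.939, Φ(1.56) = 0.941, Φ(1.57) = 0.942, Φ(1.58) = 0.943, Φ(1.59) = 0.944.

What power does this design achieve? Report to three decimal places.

z_β = δ·√(n/(σ₁²+σ₂²)) − z_α
    = 0.8 · √(105/4.5) − 2.326
    = 0.8 · 4.83046 − 2.326
    = 3.8644 − 2.326 = 1.5384 → 1.54
Power = Φ(1.54) = 0.938.

Power ≈ 0.938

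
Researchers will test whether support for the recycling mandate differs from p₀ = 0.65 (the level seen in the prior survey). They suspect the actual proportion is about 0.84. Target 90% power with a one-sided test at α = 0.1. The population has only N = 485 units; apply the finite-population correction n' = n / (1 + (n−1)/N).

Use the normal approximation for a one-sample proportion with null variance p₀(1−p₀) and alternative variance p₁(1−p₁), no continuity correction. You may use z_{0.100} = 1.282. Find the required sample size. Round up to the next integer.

n = [z_α·√(p₀q₀) + z_β·√(p₁q₁)]² / (p₁ − p₀)²
  = [1.282·√(0.65·0.35) + 1.282·√(0.84·0.16)]² / (0.19)²
  = [1.282·0.4770 + 1.282·0.3666]² / 0.0361
  = [1.0815]² / 0.0361
  = 32.40
Finite-population correction (N = 485): 32.40 / (1 + (32.40 − 1)/485) = 30.43.
Round up → n = 31.

n = 31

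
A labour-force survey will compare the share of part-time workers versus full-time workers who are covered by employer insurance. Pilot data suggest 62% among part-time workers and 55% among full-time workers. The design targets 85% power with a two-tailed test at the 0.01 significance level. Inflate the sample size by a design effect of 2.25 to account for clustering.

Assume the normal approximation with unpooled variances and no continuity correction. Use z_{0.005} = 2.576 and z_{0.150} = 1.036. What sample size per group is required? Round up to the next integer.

n = (z_{α/2} + z_β)² · [p₁(1−p₁) + p₂(1−p₂)] / (p₁ − p₂)²
  = (2.576 + 1.036)² · (0.62·0.38 + 0.55·0.45) / (0.07)²
  = (3.612)² · (0.2356 + 0.2475) / 0.0049
  = 13.0465 · 0.4831 / 0.0049
  = 1286.28
Design effect: 2.25 × 1286.28 = 2894.14.
Round up → n = 2895 per group.

n = 2895 per group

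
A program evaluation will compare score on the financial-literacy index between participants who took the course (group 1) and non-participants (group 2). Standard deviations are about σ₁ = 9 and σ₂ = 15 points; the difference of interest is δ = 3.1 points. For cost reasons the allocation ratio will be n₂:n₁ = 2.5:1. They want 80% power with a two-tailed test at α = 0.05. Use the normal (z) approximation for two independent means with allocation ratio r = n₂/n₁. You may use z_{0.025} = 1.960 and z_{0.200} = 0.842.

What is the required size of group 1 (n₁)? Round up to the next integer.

n₁ = (z_{α/2} + z_β)² · (σ₁² + σ₂²/r) / δ²
   = (1.960 + 0.842)² · (9² + 15²/2.5) / 3.1²
   = 7.8512 · (81 + 90) / 9.61
   = 7.8512 · 171 / 9.61
   = 139.70
Round up → n₁ = 140; n₂ = r·n₁ = 2.5 × 140 = 350.

n₁ = 140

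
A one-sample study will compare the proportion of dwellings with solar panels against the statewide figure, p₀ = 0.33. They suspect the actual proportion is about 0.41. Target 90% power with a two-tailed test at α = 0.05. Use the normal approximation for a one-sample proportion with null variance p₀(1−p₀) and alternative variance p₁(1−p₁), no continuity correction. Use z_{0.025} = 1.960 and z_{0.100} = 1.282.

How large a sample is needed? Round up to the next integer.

n = 377

n = [z_{α/2}·√(p₀q₀) + z_β·√(p₁q₁)]² / (p₁ − p₀)²
  = [1.960·√(0.33·0.67) + 1.282·√(0.41·0.59)]² / (0.08)²
  = [1.960·0.4702 + 1.282·0.4918]² / 0.0064
  = [1.5521]² / 0.0064
  = 376.43
Round up → n = 377.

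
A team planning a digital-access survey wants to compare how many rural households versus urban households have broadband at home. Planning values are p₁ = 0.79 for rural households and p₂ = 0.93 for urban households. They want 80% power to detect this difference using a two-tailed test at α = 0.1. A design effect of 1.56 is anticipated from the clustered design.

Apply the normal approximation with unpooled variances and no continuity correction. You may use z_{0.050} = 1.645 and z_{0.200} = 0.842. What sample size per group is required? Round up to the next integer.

n = 114 per group

n = (z_{α/2} + z_β)² · [p₁(1−p₁) + p₂(1−p₂)] / (p₁ − p₂)²
  = (1.645 + 0.842)² · (0.79·0.21 + 0.93·0.07) / (-0.14)²
  = (2.487)² · (0.1659 + 0.0651) / 0.0196
  = 6.1852 · 0.2310 / 0.0196
  = 72.90
Design effect: 1.56 × 72.90 = 113.72.
Round up → n = 114 per group.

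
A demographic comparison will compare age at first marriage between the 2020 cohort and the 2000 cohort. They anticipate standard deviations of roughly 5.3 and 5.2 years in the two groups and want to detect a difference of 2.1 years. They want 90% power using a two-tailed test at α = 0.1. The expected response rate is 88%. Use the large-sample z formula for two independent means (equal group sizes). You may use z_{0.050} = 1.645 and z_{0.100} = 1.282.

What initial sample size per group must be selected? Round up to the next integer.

n = (z_{α/2} + z_β)² · (σ₁² + σ₂²) / δ²
  = (1.645 + 1.282)² · (5.3² + 5.2² = 55.13) / 2.1²
  = 8.5673 · 55.13 / 4.41
  = 107.10
Adjust for 88% response: 107.10 / 0.88 = 121.71.
Round up → n = 122 per group.

n = 122 per group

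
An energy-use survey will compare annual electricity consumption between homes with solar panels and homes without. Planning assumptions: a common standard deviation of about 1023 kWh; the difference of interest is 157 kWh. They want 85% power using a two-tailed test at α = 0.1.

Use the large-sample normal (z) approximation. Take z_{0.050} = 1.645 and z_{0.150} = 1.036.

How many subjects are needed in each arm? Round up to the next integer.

n = 611 per group

n = (z_{α/2} + z_β)² · (σ₁² + σ₂²) / δ²
  = (1.645 + 1.036)² · (2·1023² = 2093058) / 157²
  = 7.1878 · 2093058 / 24649
  = 610.35
Round up → n = 611 per group.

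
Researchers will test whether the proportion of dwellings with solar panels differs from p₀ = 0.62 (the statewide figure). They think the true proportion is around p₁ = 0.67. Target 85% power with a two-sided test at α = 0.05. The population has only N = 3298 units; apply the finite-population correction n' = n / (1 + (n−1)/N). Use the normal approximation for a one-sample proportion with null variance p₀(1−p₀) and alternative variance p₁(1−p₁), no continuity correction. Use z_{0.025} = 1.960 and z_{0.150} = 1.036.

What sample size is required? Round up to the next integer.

n = 662

n = [z_{α/2}·√(p₀q₀) + z_β·√(p₁q₁)]² / (p₁ − p₀)²
  = [1.960·√(0.62·0.38) + 1.036·√(0.67·0.33)]² / (0.05)²
  = [1.960·0.4854 + 1.036·0.4702]² / 0.0025
  = [1.4385]² / 0.0025
  = 827.71
Finite-population correction (N = 3298): 827.71 / (1 + (827.71 − 1)/3298) = 661.81.
Round up → n = 662.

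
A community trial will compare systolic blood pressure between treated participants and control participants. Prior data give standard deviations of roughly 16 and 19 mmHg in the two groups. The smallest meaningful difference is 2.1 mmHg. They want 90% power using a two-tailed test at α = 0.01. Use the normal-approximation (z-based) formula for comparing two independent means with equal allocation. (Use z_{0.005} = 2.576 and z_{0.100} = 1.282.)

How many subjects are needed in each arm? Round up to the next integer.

n = (z_{α/2} + z_β)² · (σ₁² + σ₂²) / δ²
  = (2.576 + 1.282)² · (16² + 19² = 617) / 2.1²
  = 14.8842 · 617 / 4.41
  = 2082.43
Round up → n = 2083 per group.

n = 2083 per group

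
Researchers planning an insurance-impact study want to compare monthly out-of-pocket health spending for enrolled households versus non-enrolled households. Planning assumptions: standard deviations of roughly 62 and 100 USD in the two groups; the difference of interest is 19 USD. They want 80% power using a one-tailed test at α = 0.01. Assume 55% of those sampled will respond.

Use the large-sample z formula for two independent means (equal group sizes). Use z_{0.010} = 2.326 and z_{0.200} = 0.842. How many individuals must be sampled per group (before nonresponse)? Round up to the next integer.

n = 700 per group

n = (z_α + z_β)² · (σ₁² + σ₂²) / δ²
  = (2.326 + 0.842)² · (62² + 100² = 13844) / 19²
  = 10.0362 · 13844 / 361
  = 384.88
Adjust for 55% response: 384.88 / 0.55 = 699.78.
Round up → n = 700 per group.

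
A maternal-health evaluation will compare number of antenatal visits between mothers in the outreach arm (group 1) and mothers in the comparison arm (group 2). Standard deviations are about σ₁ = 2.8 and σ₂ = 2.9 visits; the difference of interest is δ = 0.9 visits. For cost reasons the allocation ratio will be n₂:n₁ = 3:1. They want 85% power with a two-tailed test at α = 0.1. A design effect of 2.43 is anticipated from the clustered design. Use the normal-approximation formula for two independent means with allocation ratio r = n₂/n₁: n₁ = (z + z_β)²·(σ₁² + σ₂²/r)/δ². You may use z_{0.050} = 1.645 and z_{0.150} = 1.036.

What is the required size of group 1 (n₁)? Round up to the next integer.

n₁ = 230

n₁ = (z_{α/2} + z_β)² · (σ₁² + σ₂²/r) / δ²
   = (1.645 + 1.036)² · (2.8² + 2.9²/3) / 0.9²
   = 7.1878 · (7.84 + 2.8033) / 0.81
   = 7.1878 · 10.6433 / 0.81
   = 94.45
Design effect: 2.43 × 94.45 = 229.51.
Round up → n₁ = 230; n₂ = r·n₁ = 3 × 230 = 690.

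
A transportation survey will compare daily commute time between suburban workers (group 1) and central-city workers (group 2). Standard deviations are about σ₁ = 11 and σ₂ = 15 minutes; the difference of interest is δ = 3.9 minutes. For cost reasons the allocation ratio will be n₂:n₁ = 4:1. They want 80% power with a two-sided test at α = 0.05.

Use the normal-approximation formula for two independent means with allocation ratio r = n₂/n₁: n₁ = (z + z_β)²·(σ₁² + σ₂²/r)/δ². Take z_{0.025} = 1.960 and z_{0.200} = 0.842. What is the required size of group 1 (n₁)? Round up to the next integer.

n₁ = 92

n₁ = (z_{α/2} + z_β)² · (σ₁² + σ₂²/r) / δ²
   = (1.960 + 0.842)² · (11² + 15²/4) / 3.9²
   = 7.8512 · (121 + 56.25) / 15.21
   = 7.8512 · 177.25 / 15.21
   = 91.49
Round up → n₁ = 92; n₂ = r·n₁ = 4 × 92 = 368.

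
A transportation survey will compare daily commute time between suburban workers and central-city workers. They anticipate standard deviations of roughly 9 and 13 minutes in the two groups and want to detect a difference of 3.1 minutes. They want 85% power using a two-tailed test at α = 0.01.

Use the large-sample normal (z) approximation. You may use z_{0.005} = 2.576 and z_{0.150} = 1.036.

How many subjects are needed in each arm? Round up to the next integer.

n = 340 per group

n = (z_{α/2} + z_β)² · (σ₁² + σ₂²) / δ²
  = (2.576 + 1.036)² · (9² + 13² = 250) / 3.1²
  = 13.0465 · 250 / 9.61
  = 339.40
Round up → n = 340 per group.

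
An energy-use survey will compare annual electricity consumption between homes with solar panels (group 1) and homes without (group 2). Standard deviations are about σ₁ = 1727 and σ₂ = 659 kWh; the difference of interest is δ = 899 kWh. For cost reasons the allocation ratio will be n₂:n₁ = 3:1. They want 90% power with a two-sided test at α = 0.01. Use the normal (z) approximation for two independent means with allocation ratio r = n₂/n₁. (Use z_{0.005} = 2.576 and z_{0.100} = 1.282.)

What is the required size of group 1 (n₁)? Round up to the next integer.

n₁ = 58

n₁ = (z_{α/2} + z_β)² · (σ₁² + σ₂²/r) / δ²
   = (2.576 + 1.282)² · (1727² + 659²/3) / 899²
   = 14.8842 · (2982529 + 144760.3) / 808201
   = 14.8842 · 3127289.3 / 808201
   = 57.59
Round up → n₁ = 58; n₂ = r·n₁ = 3 × 58 = 174.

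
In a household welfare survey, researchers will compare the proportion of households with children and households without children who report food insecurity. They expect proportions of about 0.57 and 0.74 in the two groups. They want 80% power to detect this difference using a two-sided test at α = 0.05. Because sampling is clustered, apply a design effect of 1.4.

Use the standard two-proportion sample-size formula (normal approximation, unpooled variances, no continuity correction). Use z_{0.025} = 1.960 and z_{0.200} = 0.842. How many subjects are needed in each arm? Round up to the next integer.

n = (z_{α/2} + z_β)² · [p₁(1−p₁) + p₂(1−p₂)] / (p₁ − p₂)²
  = (1.960 + 0.842)² · (0.57·0.43 + 0.74·0.26) / (-0.17)²
  = (2.802)² · (0.2451 + 0.1924) / 0.0289
  = 7.8512 · 0.4375 / 0.0289
  = 118.85
Design effect: 1.4 × 118.85 = 166.40.
Round up → n = 167 per group.

n = 167 per group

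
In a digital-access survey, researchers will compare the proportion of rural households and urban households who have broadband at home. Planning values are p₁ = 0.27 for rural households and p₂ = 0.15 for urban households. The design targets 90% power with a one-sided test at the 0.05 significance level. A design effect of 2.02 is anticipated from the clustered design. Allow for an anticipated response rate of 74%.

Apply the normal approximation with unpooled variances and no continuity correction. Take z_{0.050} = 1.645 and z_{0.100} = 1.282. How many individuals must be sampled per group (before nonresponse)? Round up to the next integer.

n = (z_α + z_β)² · [p₁(1−p₁) + p₂(1−p₂)] / (p₁ − p₂)²
  = (1.645 + 1.282)² · (0.27·0.73 + 0.15·0.85) / (0.12)²
  = (2.927)² · (0.1971 + 0.1275) / 0.0144
  = 8.5673 · 0.3246 / 0.0144
  = 193.12
Design effect: 2.02 × 193.12 = 390.11.
Adjust for 74% response: 390.11 / 0.74 = 527.17.
Round up → n = 528 per group.

n = 528 per group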